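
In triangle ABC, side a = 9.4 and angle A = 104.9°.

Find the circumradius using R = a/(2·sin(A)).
R = a/(2·sin(A)) = 9.4/(2·sin(104.9°))
sin(104.9°) ≈ 0.966376
R ≈ 9.4/(2·0.966376) = 9.4/1.93275 ≈ 4.86353

R = 4.864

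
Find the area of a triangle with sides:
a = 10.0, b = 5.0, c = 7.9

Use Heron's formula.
s = (10.0 + 5.0 + 7.9)/2 = 22.9/2 = 11.45
s − a = 1.45, s − b = 6.45, s − c = 3.55
s(s−a)(s−b)(s−c) = 11.45·1.45·6.45·3.55 ≈ 380.156
Area = √380.156 ≈ 19.4976

Area = 19.5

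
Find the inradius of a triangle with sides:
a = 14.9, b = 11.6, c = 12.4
r = Area/s where s is the semi-perimeter.
s = (14.9 + 11.6 + 12.4)/2 = 38.9/2 = 19.45
Area = √(s(s−a)(s−b)(s−c)) = √(19.45·4.55·7.85·7.05) ≈ √4897.67 ≈ 69.9834
r ≈ 69.9834/19.45 ≈ 3.59812

r = 3.598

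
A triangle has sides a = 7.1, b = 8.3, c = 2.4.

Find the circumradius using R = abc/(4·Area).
First find the area with Heron's formula.
s = (7.1 + 8.3 + 2.4)/2 = 8.9
Area = √(s(s−a)(s−b)(s−c)) = √(8.9·1.8·0.6·6.5) ≈ √62.478 ≈ 7.9043
abc = 7.1·8.3·2.4 = 141.432
R = abc/(4·Area) ≈ 141.432/(4·7.9043) = 141.432/31.6172 ≈ 4.47326

R = 4.473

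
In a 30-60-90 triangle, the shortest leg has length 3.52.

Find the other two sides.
In a 30-60-90 triangle the sides are in ratio 1 : √3 : 2 (short leg : long leg : hypotenuse).
Long leg = 3.52·√3 ≈ 3.52·1.73205 ≈ 6.09682
Hypotenuse = 2·3.52 = 7.04

Long leg = 3.52√3 = 6.097, Hypotenuse = 7.04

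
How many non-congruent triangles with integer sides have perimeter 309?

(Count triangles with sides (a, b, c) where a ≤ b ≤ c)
Let a ≤ b ≤ c with a + b + c = 309. The only binding inequality is a + b > c, i.e. 309 − c > c, so c < 309/2; and c ≥ 309/3 since c is the largest side.
So 103 ≤ c ≤ 154. For each c, b runs from ⌈(309 − c)/2⌉ up to c (then a = 309 − b − c satisfies 1 ≤ a ≤ b automatically), giving c − ⌈(309 − c)/2⌉ + 1 choices.
Summing over c: 1 + 2 + 4 + 5 + … + 76 + 77  (52 terms, c = 103, …, 154) = 2028
Check (closed form: nearest integer to p²/48 for even p, (p+3)²/48 for odd p): (309+3)²/48 = 312²/48 = 97344/48 ≈ 2028.00 → 2028

2028 triangles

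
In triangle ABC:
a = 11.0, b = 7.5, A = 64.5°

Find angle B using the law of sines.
a/sin(A) = b/sin(B)  ⇒  sin(B) = b·sin(A)/a = 7.5·sin(64.5°)/11.0
sin(64.5°) ≈ 0.902585
sin(B) ≈ 7.5·0.902585/11.0 ≈ 6.76939/11.0 ≈ 0.615399
B = arcsin(0.615399) ≈ 37.9809°
(Since b ≤ a we need B ≤ A, so the obtuse alternative 180° − 37.9809° ≈ 142.019° is rejected.)

B = 37.98°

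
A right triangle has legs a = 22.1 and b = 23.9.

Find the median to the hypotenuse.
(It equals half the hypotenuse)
Hypotenuse c = √(a² + b²) = √(488.41 + 571.21) = √1059.62 ≈ 32.5518
Median to hypotenuse = c/2 ≈ 32.5518/2 ≈ 16.2759

Median = 16.28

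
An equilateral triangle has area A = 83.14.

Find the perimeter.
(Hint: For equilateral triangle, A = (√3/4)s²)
A = (√3/4)s²  ⇒  s² = 4A/√3 = 4·83.14/√3 = 332.56/1.73205 ≈ 192.004
s ≈ √192.004 ≈ 13.8565
Perimeter = 3s ≈ 3·13.8565 ≈ 41.5696

Perimeter = 41.57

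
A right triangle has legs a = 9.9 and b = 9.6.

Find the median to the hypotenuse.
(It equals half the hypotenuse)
Hypotenuse c = √(a² + b²) = √(98.01 + 92.16) = √190.17 ≈ 13.7902
Median to hypotenuse = c/2 ≈ 13.7902/2 ≈ 6.89511

Median = 6.895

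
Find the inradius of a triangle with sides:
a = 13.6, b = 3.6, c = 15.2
r = Area/s where s is the semi-perimeter.
s = (13.6 + 3.6 + 15.2)/2 = 32.4/2 = 16.2
Area = √(s(s−a)(s−b)(s−c)) = √(16.2·2.6·12.6·1) ≈ √530.712 ≈ 23.0372
r ≈ 23.0372/16.2 ≈ 1.42205

r = 1.422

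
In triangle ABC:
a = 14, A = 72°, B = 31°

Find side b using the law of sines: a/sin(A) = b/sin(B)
a/sin(A) = b/sin(B)  ⇒  b = a·sin(B)/sin(A) = 14·sin(31°)/sin(72°)
sin(31°) ≈ 0.515038, sin(72°) ≈ 0.951057
b ≈ 14·0.515038/0.951057 ≈ 7.21053/0.951057 ≈ 7.5816

b = 7.582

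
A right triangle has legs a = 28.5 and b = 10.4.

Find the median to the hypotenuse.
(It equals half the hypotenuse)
Hypotenuse c = √(a² + b²) = √(812.25 + 108.16) = √920.41 ≈ 30.3383
Median to hypotenuse = c/2 ≈ 30.3383/2 ≈ 15.1691

Median = 15.17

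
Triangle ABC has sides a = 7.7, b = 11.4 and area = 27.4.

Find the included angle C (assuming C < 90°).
Area = ½·a·b·sin(C)  ⇒  sin(C) = 2·Area/(a·b) = 2·27.4/(7.7·11.4) = 54.8/87.78 ≈ 0.624288
C = arcsin(0.624288) ≈ 38.6299° (taking the acute solution since C < 90°)

C = 38.63°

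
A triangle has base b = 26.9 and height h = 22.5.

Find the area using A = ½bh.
A = ½·b·h = ½·26.9·22.5 = ½·605.25 = 302.625

Area = 302.625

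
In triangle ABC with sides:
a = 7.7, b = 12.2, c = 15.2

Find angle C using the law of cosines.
c² = a² + b² − 2ab·cos(C)  ⇒  cos(C) = (a² + b² − c²)/(2ab)
cos(C) = (7.7² + 12.2² − 15.2²)/(2·7.7·12.2) = (59.29 + 148.84 − 231.04)/187.88 = -22.91/187.88 ≈ -0.12194
C = arccos(-0.12194) ≈ 97.0041°

C = 97°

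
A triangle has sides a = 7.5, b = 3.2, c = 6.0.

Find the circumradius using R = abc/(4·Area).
First find the area with Heron's formula.
s = (7.5 + 3.2 + 6.0)/2 = 8.35
Area = √(s(s−a)(s−b)(s−c)) = √(8.35·0.85·5.15·2.35) ≈ √85.8975 ≈ 9.26809
abc = 7.5·3.2·6.0 = 144
R = abc/(4·Area) ≈ 144/(4·9.26809) = 144/37.0724 ≈ 3.8843

R = 3.884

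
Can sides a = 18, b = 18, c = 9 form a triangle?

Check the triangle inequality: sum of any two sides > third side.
a + b vs c: 18 + 18 = 36 > 9  ✓
a + c vs b: 18 + 9 = 27 > 18  ✓
b + c vs a: 18 + 9 = 27 > 18  ✓

Yes, triangle inequality satisfied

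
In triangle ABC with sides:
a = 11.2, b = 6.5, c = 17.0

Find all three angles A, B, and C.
Law of cosines for each angle (a² = 125.44, b² = 42.25, c² = 289):
cos(A) = (b² + c² − a²)/(2bc) = (42.25 + 289 − 125.44)/(2·6.5·17.0) = 205.81/221 ≈ 0.931267  ⇒  A ≈ 21.3668°
cos(B) = (a² + c² − b²)/(2ac) = (125.44 + 289 − 42.25)/(2·11.2·17.0) = 372.19/380.8 ≈ 0.97739  ⇒  B ≈ 12.2071°
cos(C) = (a² + b² − c²)/(2ab) = (125.44 + 42.25 − 289)/(2·11.2·6.5) = -121.31/145.6 ≈ -0.833173  ⇒  C ≈ 146.426°
Check: A + B + C ≈ 180°

A = 21.37°, B = 12.21°, C = 146.4°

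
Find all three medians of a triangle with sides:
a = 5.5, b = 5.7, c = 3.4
Median formula: m_a = ½√(2b² + 2c² − a²) (and cyclically). a² = 30.25, b² = 32.49, c² = 11.56.
m_a = ½√(2·32.49 + 2·11.56 − 30.25) = ½√57.85 ≈ ½·7.60592 ≈ 3.80296
m_b = ½√(2·30.25 + 2·11.56 − 32.49) = ½√51.13 ≈ ½·7.15052 ≈ 3.57526
m_c = ½√(2·30.25 + 2·32.49 − 11.56) = ½√113.92 ≈ ½·10.6733 ≈ 5.33667

m_a = 3.803, m_b = 3.575, m_c = 5.337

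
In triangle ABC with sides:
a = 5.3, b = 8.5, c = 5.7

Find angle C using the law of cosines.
c² = a² + b² − 2ab·cos(C)  ⇒  cos(C) = (a² + b² − c²)/(2ab)
cos(C) = (5.3² + 8.5² − 5.7²)/(2·5.3·8.5) = (28.09 + 72.25 − 32.49)/90.1 = 67.85/90.1 ≈ 0.753052
C = arccos(0.753052) ≈ 41.1445°

C = 41.14°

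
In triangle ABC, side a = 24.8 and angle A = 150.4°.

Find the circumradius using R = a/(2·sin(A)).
R = a/(2·sin(A)) = 24.8/(2·sin(150.4°))
sin(150.4°) ≈ 0.493942
R ≈ 24.8/(2·0.493942) = 24.8/0.987884 ≈ 25.1042

R = 25.1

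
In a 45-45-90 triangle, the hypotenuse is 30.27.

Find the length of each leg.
In a 45-45-90 triangle hypotenuse = leg·√2, so leg = hypotenuse/√2.
Leg = 30.27/√2 ≈ 30.27/1.41421 ≈ 21.4041

Each leg = 21.4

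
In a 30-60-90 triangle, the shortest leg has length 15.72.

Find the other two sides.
In a 30-60-90 triangle the sides are in ratio 1 : √3 : 2 (short leg : long leg : hypotenuse).
Long leg = 15.72·√3 ≈ 15.72·1.73205 ≈ 27.2278
Hypotenuse = 2·15.72 = 31.44

Long leg = 15.72√3 = 27.23, Hypotenuse = 31.44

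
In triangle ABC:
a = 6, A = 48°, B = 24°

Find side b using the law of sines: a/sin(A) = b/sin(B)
a/sin(A) = b/sin(B)  ⇒  b = a·sin(B)/sin(A) = 6·sin(24°)/sin(48°)
sin(24°) ≈ 0.406737, sin(48°) ≈ 0.743145
b ≈ 6·0.406737/0.743145 ≈ 2.44042/0.743145 ≈ 3.28391

b = 3.284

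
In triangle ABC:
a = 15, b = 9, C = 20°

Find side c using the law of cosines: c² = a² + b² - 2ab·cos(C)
c² = 15² + 9² − 2·15·9·cos(20°)
cos(20°) ≈ 0.939693
c² ≈ 225 + 81 − 270·(0.939693) ≈ 306 − 253.717 ≈ 52.283
c ≈ √52.283 ≈ 7.2307

c = 7.231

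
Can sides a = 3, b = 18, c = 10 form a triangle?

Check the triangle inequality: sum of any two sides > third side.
a + b vs c: 3 + 18 = 21 > 10  ✓
a + c vs b: 3 + 10 = 13 ≤ 18  ✗
b + c vs a: 18 + 10 = 28 > 3  ✓

No: 3 + 10 = 13 is not > 18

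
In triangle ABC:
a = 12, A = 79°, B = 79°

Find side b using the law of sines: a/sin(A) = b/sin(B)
a/sin(A) = b/sin(B)  ⇒  b = a·sin(B)/sin(A) = 12·sin(79°)/sin(79°)
sin(79°) ≈ 0.981627, sin(79°) ≈ 0.981627
b ≈ 12·0.981627/0.981627 ≈ 11.7795/0.981627 ≈ 12

b = 12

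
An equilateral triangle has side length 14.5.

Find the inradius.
r = Area/s with s the semi-perimeter.
Area = (√3/4)·14.5² = (√3/4)·210.25 ≈ 0.433013·210.25 ≈ 91.0409
s = 3·14.5/2 = 21.75
r ≈ 91.0409/21.75 ≈ 4.18579
(Equivalently r = side/(2√3) = 14.5/3.4641 ≈ 4.18579.)

r = 4.186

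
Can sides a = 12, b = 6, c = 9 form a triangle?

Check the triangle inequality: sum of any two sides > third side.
a + b vs c: 12 + 6 = 18 > 9  ✓
a + c vs b: 12 + 9 = 21 > 6  ✓
b + c vs a: 6 + 9 = 15 > 12  ✓

Yes, triangle inequality satisfied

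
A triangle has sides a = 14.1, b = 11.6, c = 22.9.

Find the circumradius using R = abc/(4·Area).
First find the area with Heron's formula.
s = (14.1 + 11.6 + 22.9)/2 = 24.3
Area = √(s(s−a)(s−b)(s−c)) = √(24.3·10.2·12.7·1.4) ≈ √4406.95 ≈ 66.3849
abc = 14.1·11.6·22.9 = 3745.524
R = abc/(4·Area) ≈ 3745.524/(4·66.3849) = 3745.524/265.539 ≈ 14.1053

R = 14.11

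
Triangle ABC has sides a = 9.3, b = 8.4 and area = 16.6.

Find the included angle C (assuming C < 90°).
Area = ½·a·b·sin(C)  ⇒  sin(C) = 2·Area/(a·b) = 2·16.6/(9.3·8.4) = 33.2/78.12 ≈ 0.424987
C = arcsin(0.424987) ≈ 25.1499° (taking the acute solution since C < 90°)

C = 25.15°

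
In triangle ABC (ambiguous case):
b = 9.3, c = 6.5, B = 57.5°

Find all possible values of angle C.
b/sin(B) = c/sin(C)  ⇒  sin(C) = c·sin(B)/b = 6.5·sin(57.5°)/9.3
sin(57.5°) ≈ 0.843391
sin(C) ≈ 6.5·0.843391/9.3 ≈ 5.48204/9.3 ≈ 0.589467
Candidate 1: C₁ = arcsin(0.589467) ≈ 36.1192°  →  A = 180° − 57.5° − 36.1192° ≈ 86.3808° > 0, valid
Candidate 2: C₂ = 180° − C₁ ≈ 143.881°  →  A = 180° − 57.5° − 143.881° ≈ -21.3808° ≤ 0, not a valid triangle

C = 36.12° (one solution)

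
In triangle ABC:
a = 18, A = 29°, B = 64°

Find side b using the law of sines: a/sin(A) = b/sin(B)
a/sin(A) = b/sin(B)  ⇒  b = a·sin(B)/sin(A) = 18·sin(64°)/sin(29°)
sin(64°) ≈ 0.898794, sin(29°) ≈ 0.48481
b ≈ 18·0.898794/0.48481 ≈ 16.1783/0.48481 ≈ 33.3704

b = 33.37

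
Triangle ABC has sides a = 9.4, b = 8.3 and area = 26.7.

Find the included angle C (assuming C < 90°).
Area = ½·a·b·sin(C)  ⇒  sin(C) = 2·Area/(a·b) = 2·26.7/(9.4·8.3) = 53.4/78.02 ≈ 0.68444
C = arcsin(0.68444) ≈ 43.1916° (taking the acute solution since C < 90°)

C = 43.19°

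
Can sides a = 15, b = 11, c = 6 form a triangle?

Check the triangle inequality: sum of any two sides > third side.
a + b vs c: 15 + 11 = 26 > 6  ✓
a + c vs b: 15 + 6 = 21 > 11  ✓
b + c vs a: 11 + 6 = 17 > 15  ✓

Yes, triangle inequality satisfied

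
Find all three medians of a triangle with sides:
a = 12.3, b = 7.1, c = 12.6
Median formula: m_a = ½√(2b² + 2c² − a²) (and cyclically). a² = 151.29, b² = 50.41, c² = 158.76.
m_a = ½√(2·50.41 + 2·158.76 − 151.29) = ½√267.05 ≈ ½·16.3417 ≈ 8.17083
m_b = ½√(2·151.29 + 2·158.76 − 50.41) = ½√569.69 ≈ ½·23.8682 ≈ 11.9341
m_c = ½√(2·151.29 + 2·50.41 − 158.76) = ½√244.64 ≈ ½·15.641 ≈ 7.82049

m_a = 8.171, m_b = 11.93, m_c = 7.82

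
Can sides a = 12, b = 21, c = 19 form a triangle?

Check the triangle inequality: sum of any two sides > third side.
a + b vs c: 12 + 21 = 33 > 19  ✓
a + c vs b: 12 + 19 = 31 > 21  ✓
b + c vs a: 21 + 19 = 40 > 12  ✓

Yes, triangle inequality satisfied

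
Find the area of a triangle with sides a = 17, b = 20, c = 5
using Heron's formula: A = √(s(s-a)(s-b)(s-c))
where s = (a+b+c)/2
s = (17 + 20 + 5)/2 = 42/2 = 21
s − a = 4, s − b = 1, s − c = 16
s(s−a)(s−b)(s−c) = 21·4·1·16 = 1344
Area = √1344 ≈ 36.6606

s = 21.0, Area = 36.66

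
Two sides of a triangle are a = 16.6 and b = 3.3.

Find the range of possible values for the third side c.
Triangle inequality: |a − b| < c < a + b
|a − b| = |16.6 − 3.3| = 13.3
a + b = 16.6 + 3.3 = 19.9

13.3 < c < 19.9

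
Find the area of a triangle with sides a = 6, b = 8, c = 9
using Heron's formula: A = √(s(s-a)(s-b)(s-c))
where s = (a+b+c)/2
s = (6 + 8 + 9)/2 = 23/2 = 11.5
s − a = 5.5, s − b = 3.5, s − c = 2.5
s(s−a)(s−b)(s−c) = 11.5·5.5·3.5·2.5 = 553.4375
Area = √553.4375 ≈ 23.5253

s = 11.5, Area = 23.53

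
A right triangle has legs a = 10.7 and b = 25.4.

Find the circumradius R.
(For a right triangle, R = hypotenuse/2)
Hypotenuse c = √(a² + b²) = √(114.49 + 645.16) = √759.65 ≈ 27.5617
R = c/2 ≈ 27.5617/2 ≈ 13.7809

R = 13.78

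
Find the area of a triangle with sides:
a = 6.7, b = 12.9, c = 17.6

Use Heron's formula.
s = (6.7 + 12.9 + 17.6)/2 = 37.2/2 = 18.6
s − a = 11.9, s − b = 5.7, s − c = 1
s(s−a)(s−b)(s−c) = 18.6·11.9·5.7·1 ≈ 1261.64
Area = √1261.64 ≈ 35.5195

Area = 35.52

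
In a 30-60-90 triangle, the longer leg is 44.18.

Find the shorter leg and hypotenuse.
In a 30-60-90 triangle the sides are in ratio 1 : √3 : 2, so short leg = long leg/√3 and hypotenuse = 2·(short leg).
Short leg = 44.18/√3 ≈ 44.18/1.73205 ≈ 25.5073
Hypotenuse = 2·25.5073 ≈ 51.0147

Short leg = 25.51, Hypotenuse = 51.01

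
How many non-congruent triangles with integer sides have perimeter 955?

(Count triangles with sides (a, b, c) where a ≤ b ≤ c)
Let a ≤ b ≤ c with a + b + c = 955. The only binding inequality is a + b > c, i.e. 955 − c > c, so c < 955/2; and c ≥ 955/3 since c is the largest side.
So 319 ≤ c ≤ 477. For each c, b runs from ⌈(955 − c)/2⌉ up to c (then a = 955 − b − c satisfies 1 ≤ a ≤ b automatically), giving c − ⌈(955 − c)/2⌉ + 1 choices.
Summing over c: 2 + 3 + 5 + 6 + … + 237 + 239  (159 terms, c = 319, …, 477) = 19120
Check (closed form: nearest integer to p²/48 for even p, (p+3)²/48 for odd p): (955+3)²/48 = 958²/48 = 917764/48 ≈ 19120.08 → 19120

19120 triangles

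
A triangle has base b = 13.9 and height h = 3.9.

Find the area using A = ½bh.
A = ½·b·h = ½·13.9·3.9 = ½·54.21 = 27.105

Area = 27.105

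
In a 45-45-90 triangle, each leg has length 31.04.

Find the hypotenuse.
In a 45-45-90 triangle the sides are in ratio 1 : 1 : √2, so hypotenuse = leg·√2.
Hypotenuse = 31.04·√2 ≈ 31.04·1.41421 ≈ 43.8972

Hypotenuse = 31.04√2 = 43.9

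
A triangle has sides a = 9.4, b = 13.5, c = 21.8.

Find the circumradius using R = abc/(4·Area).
First find the area with Heron's formula.
s = (9.4 + 13.5 + 21.8)/2 = 22.35
Area = √(s(s−a)(s−b)(s−c)) = √(22.35·12.95·8.85·0.55) ≈ √1408.81 ≈ 37.5342
abc = 9.4·13.5·21.8 = 2766.42
R = abc/(4·Area) ≈ 2766.42/(4·37.5342) = 2766.42/150.137 ≈ 18.426

R = 18.43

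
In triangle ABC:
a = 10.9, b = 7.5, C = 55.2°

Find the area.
Two sides and the included angle (SAS): A = ½·a·b·sin(C) = ½·10.9·7.5·sin(55.2°)
sin(55.2°) ≈ 0.821149
A ≈ ½·81.75·0.821149 = 40.875·0.821149 ≈ 33.5645

Area = 33.56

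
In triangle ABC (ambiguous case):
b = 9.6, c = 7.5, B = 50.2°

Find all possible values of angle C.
b/sin(B) = c/sin(C)  ⇒  sin(C) = c·sin(B)/b = 7.5·sin(50.2°)/9.6
sin(50.2°) ≈ 0.768284
sin(C) ≈ 7.5·0.768284/9.6 ≈ 5.76213/9.6 ≈ 0.600222
Candidate 1: C₁ = arcsin(0.600222) ≈ 36.8858°  →  A = 180° − 50.2° − 36.8858° ≈ 92.9142° > 0, valid
Candidate 2: C₂ = 180° − C₁ ≈ 143.114°  →  A = 180° − 50.2° − 143.114° ≈ -13.3142° ≤ 0, not a valid triangle

C = 36.89° (one solution)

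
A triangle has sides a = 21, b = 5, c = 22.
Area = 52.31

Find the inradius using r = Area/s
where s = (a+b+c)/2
s = (21 + 5 + 22)/2 = 48/2 = 24
r = Area/s = 52.31/24 ≈ 2.17958

r = 2.18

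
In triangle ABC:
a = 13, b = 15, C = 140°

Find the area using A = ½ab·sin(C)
A = ½·a·b·sin(C) = ½·13·15·sin(140°)
sin(140°) ≈ 0.642788
A ≈ ½·195·0.642788 = 97.5·0.642788 ≈ 62.6718

Area = 62.67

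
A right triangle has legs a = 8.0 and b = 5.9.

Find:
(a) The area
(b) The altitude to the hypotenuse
(a) The legs are perpendicular, so Area = ½·a·b = ½·8.0·5.9 = ½·47.2 = 23.6
(b) Hypotenuse c = √(a² + b²) = √(64 + 34.81) = √98.81 ≈ 9.94032
    Area = ½·c·h_c  ⇒  h_c = 2·Area/c = 47.2/9.94032 ≈ 4.74834

Area = 23.6, h_c = 4.748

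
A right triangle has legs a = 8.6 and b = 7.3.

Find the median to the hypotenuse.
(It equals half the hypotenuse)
Hypotenuse c = √(a² + b²) = √(73.96 + 53.29) = √127.25 ≈ 11.2805
Median to hypotenuse = c/2 ≈ 11.2805/2 ≈ 5.64026

Median = 5.64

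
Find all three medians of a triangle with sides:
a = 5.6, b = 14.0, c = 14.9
Median formula: m_a = ½√(2b² + 2c² − a²) (and cyclically). a² = 31.36, b² = 196, c² = 222.01.
m_a = ½√(2·196 + 2·222.01 − 31.36) = ½√804.66 ≈ ½·28.3665 ≈ 14.1833
m_b = ½√(2·31.36 + 2·222.01 − 196) = ½√310.74 ≈ ½·17.6278 ≈ 8.81391
m_c = ½√(2·31.36 + 2·196 − 222.01) = ½√232.71 ≈ ½·15.2548 ≈ 7.62742

m_a = 14.18, m_b = 8.814, m_c = 7.627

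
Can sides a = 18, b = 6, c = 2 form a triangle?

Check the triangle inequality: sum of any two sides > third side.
a + b vs c: 18 + 6 = 24 > 2  ✓
a + c vs b: 18 + 2 = 20 > 6  ✓
b + c vs a: 6 + 2 = 8 ≤ 18  ✗

No: 6 + 2 = 8 is not > 18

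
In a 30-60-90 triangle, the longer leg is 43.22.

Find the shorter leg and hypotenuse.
In a 30-60-90 triangle the sides are in ratio 1 : √3 : 2, so short leg = long leg/√3 and hypotenuse = 2·(short leg).
Short leg = 43.22/√3 ≈ 43.22/1.73205 ≈ 24.9531
Hypotenuse = 2·24.9531 ≈ 49.9062

Short leg = 24.95, Hypotenuse = 49.91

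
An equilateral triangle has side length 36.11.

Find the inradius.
r = Area/s with s the semi-perimeter.
Area = (√3/4)·36.11² = (√3/4)·1303.9321 ≈ 0.433013·1303.9321 ≈ 564.619
s = 3·36.11/2 = 54.165
r ≈ 564.619/54.165 ≈ 10.4241
(Equivalently r = side/(2√3) = 36.11/3.4641 ≈ 10.4241.)

r = 10.42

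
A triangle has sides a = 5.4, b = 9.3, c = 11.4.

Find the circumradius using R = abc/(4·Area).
First find the area with Heron's formula.
s = (5.4 + 9.3 + 11.4)/2 = 13.05
Area = √(s(s−a)(s−b)(s−c)) = √(13.05·7.65·3.75·1.65) ≈ √617.714 ≈ 24.8538
abc = 5.4·9.3·11.4 = 572.508
R = abc/(4·Area) ≈ 572.508/(4·24.8538) = 572.508/99.4154 ≈ 5.75875

R = 5.759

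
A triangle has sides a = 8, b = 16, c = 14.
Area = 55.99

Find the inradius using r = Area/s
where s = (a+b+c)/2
s = (8 + 16 + 14)/2 = 38/2 = 19
r = Area/s = 55.99/19 ≈ 2.94684

r = 2.947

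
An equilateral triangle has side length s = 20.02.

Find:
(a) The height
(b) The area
(a) The height splits the triangle into two 30-60-90 halves: h = s·√3/2 = 20.02·1.73205/2 ≈ 34.6757/2 ≈ 17.3378
(b) Area = (√3/4)·s² = (√3/4)·20.02² = (√3/4)·400.8004 ≈ 0.433013·400.8004 ≈ 173.552

Height = 17.34, Area = 173.6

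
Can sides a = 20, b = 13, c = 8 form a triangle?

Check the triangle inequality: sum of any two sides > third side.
a + b vs c: 20 + 13 = 33 > 8  ✓
a + c vs b: 20 + 8 = 28 > 13  ✓
b + c vs a: 13 + 8 = 21 > 20  ✓

Yes, triangle inequality satisfied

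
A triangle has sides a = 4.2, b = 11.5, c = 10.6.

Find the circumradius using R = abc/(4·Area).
First find the area with Heron's formula.
s = (4.2 + 11.5 + 10.6)/2 = 13.15
Area = √(s(s−a)(s−b)(s−c)) = √(13.15·8.95·1.65·2.55) ≈ √495.191 ≈ 22.2529
abc = 4.2·11.5·10.6 = 511.98
R = abc/(4·Area) ≈ 511.98/(4·22.2529) = 511.98/89.0116 ≈ 5.75184

R = 5.752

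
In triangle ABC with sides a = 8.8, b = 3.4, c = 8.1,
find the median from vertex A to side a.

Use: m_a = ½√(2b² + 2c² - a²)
m_a = ½√(2·3.4² + 2·8.1² − 8.8²) = ½√(2·11.56 + 2·65.61 − 77.44) = ½√(23.12 + 131.22 − 77.44) = ½√76.9
√76.9 ≈ 8.76926, so m_a ≈ 4.38463

m_a = 4.385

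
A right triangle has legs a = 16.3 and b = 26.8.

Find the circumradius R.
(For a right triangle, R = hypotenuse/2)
Hypotenuse c = √(a² + b²) = √(265.69 + 718.24) = √983.93 ≈ 31.3677
R = c/2 ≈ 31.3677/2 ≈ 15.6838

R = 15.68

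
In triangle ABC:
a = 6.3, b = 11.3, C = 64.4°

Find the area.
Two sides and the included angle (SAS): A = ½·a·b·sin(C) = ½·6.3·11.3·sin(64.4°)
sin(64.4°) ≈ 0.901833
A ≈ ½·71.19·0.901833 = 35.595·0.901833 ≈ 32.1007

Area = 32.1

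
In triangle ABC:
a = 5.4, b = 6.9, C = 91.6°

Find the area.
Two sides and the included angle (SAS): A = ½·a·b·sin(C) = ½·5.4·6.9·sin(91.6°)
sin(91.6°) ≈ 0.99961
A ≈ ½·37.26·0.99961 = 18.63·0.99961 ≈ 18.6227

Area = 18.62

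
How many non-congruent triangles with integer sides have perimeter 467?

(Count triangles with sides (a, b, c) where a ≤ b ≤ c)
Let a ≤ b ≤ c with a + b + c = 467. The only binding inequality is a + b > c, i.e. 467 − c > c, so c < 467/2; and c ≥ 467/3 since c is the largest side.
So 156 ≤ c ≤ 233. For each c, b runs from ⌈(467 − c)/2⌉ up to c (then a = 467 − b − c satisfies 1 ≤ a ≤ b automatically), giving c − ⌈(467 − c)/2⌉ + 1 choices.
Summing over c: 1 + 3 + 4 + 6 + … + 115 + 117  (78 terms, c = 156, …, 233) = 4602
Check (closed form: nearest integer to p²/48 for even p, (p+3)²/48 for odd p): (467+3)²/48 = 470²/48 = 220900/48 ≈ 4602.08 → 4602

4602 triangles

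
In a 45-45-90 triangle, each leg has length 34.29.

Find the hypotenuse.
In a 45-45-90 triangle the sides are in ratio 1 : 1 : √2, so hypotenuse = leg·√2.
Hypotenuse = 34.29·√2 ≈ 34.29·1.41421 ≈ 48.4934

Hypotenuse = 34.29√2 = 48.49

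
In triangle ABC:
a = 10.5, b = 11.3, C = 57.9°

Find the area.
Two sides and the included angle (SAS): A = ½·a·b·sin(C) = ½·10.5·11.3·sin(57.9°)
sin(57.9°) ≈ 0.847122
A ≈ ½·118.65·0.847122 = 59.325·0.847122 ≈ 50.2555

Area = 50.26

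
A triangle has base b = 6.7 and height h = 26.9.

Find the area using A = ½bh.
A = ½·b·h = ½·6.7·26.9 = ½·180.23 = 90.115

Area = 90.115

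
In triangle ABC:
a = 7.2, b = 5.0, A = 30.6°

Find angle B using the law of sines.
a/sin(A) = b/sin(B)  ⇒  sin(B) = b·sin(A)/a = 5.0·sin(30.6°)/7.2
sin(30.6°) ≈ 0.509041
sin(B) ≈ 5.0·0.509041/7.2 ≈ 2.54521/7.2 ≈ 0.353501
B = arcsin(0.353501) ≈ 20.7016°
(Since b ≤ a we need B ≤ A, so the obtuse alternative 180° − 20.7016° ≈ 159.298° is rejected.)

B = 20.7°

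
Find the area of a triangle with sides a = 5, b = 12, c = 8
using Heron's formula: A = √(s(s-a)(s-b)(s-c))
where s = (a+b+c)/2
s = (5 + 12 + 8)/2 = 25/2 = 12.5
s − a = 7.5, s − b = 0.5, s − c = 4.5
s(s−a)(s−b)(s−c) = 12.5·7.5·0.5·4.5 = 210.9375
Area = √210.9375 ≈ 14.5237

s = 12.5, Area = 14.52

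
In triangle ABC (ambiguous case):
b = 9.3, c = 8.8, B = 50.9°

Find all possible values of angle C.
b/sin(B) = c/sin(C)  ⇒  sin(C) = c·sin(B)/b = 8.8·sin(50.9°)/9.3
sin(50.9°) ≈ 0.776046
sin(C) ≈ 8.8·0.776046/9.3 ≈ 6.82921/9.3 ≈ 0.734323
Candidate 1: C₁ = arcsin(0.734323) ≈ 47.2501°  →  A = 180° − 50.9° − 47.2501° ≈ 81.8499° > 0, valid
Candidate 2: C₂ = 180° − C₁ ≈ 132.75°  →  A = 180° − 50.9° − 132.75° ≈ -3.6499° ≤ 0, not a valid triangle

C = 47.25° (one solution)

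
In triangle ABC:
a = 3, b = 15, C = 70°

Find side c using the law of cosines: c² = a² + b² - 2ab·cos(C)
c² = 3² + 15² − 2·3·15·cos(70°)
cos(70°) ≈ 0.34202
c² ≈ 9 + 225 − 90·(0.34202) ≈ 234 − 30.7818 ≈ 203.218
c ≈ √203.218 ≈ 14.2555

c = 14.26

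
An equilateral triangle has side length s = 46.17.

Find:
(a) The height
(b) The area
(a) The height splits the triangle into two 30-60-90 halves: h = s·√3/2 = 46.17·1.73205/2 ≈ 79.9688/2 ≈ 39.9844
(b) Area = (√3/4)·s² = (√3/4)·46.17² = (√3/4)·2131.6689 ≈ 0.433013·2131.6689 ≈ 923.04

Height = 39.98, Area = 923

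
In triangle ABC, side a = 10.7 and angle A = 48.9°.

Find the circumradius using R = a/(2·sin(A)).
R = a/(2·sin(A)) = 10.7/(2·sin(48.9°))
sin(48.9°) ≈ 0.753563
R ≈ 10.7/(2·0.753563) = 10.7/1.50713 ≈ 7.0996

R = 7.1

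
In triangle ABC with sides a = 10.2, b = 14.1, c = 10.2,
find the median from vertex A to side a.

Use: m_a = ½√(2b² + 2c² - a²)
m_a = ½√(2·14.1² + 2·10.2² − 10.2²) = ½√(2·198.81 + 2·104.04 − 104.04) = ½√(397.62 + 208.08 − 104.04) = ½√501.66
√501.66 ≈ 22.3978, so m_a ≈ 11.1989

m_a = 11.2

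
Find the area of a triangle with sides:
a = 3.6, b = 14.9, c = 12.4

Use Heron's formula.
s = (3.6 + 14.9 + 12.4)/2 = 30.9/2 = 15.45
s − a = 11.85, s − b = 0.55, s − c = 3.05
s(s−a)(s−b)(s−c) = 15.45·11.85·0.55·3.05 ≈ 307.121
Area = √307.121 ≈ 17.5249

Area = 17.52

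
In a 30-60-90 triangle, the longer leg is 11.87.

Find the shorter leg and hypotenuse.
In a 30-60-90 triangle the sides are in ratio 1 : √3 : 2, so short leg = long leg/√3 and hypotenuse = 2·(short leg).
Short leg = 11.87/√3 ≈ 11.87/1.73205 ≈ 6.85315
Hypotenuse = 2·6.85315 ≈ 13.7063

Short leg = 6.853, Hypotenuse = 13.71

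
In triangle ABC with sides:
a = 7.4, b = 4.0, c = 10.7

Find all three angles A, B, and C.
Law of cosines for each angle (a² = 54.76, b² = 16, c² = 114.49):
cos(A) = (b² + c² − a²)/(2bc) = (16 + 114.49 − 54.76)/(2·4.0·10.7) = 75.73/85.6 ≈ 0.884696  ⇒  A ≈ 27.7858°
cos(B) = (a² + c² − b²)/(2ac) = (54.76 + 114.49 − 16)/(2·7.4·10.7) = 153.25/158.36 ≈ 0.967732  ⇒  B ≈ 14.5949°
cos(C) = (a² + b² − c²)/(2ab) = (54.76 + 16 − 114.49)/(2·7.4·4.0) = -43.73/59.2 ≈ -0.738682  ⇒  C ≈ 137.619°
Check: A + B + C ≈ 180°

A = 27.79°, B = 14.59°, C = 137.6°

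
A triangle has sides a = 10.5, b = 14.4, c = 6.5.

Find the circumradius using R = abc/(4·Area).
First find the area with Heron's formula.
s = (10.5 + 14.4 + 6.5)/2 = 15.7
Area = √(s(s−a)(s−b)(s−c)) = √(15.7·5.2·1.3·9.2) ≈ √976.414 ≈ 31.2476
abc = 10.5·14.4·6.5 = 982.8
R = abc/(4·Area) ≈ 982.8/(4·31.2476) = 982.8/124.991 ≈ 7.863

R = 7.863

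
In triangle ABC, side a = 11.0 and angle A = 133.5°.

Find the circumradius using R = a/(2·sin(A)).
R = a/(2·sin(A)) = 11.0/(2·sin(133.5°))
sin(133.5°) ≈ 0.725374
R ≈ 11.0/(2·0.725374) = 11.0/1.45075 ≈ 7.58229

R = 7.582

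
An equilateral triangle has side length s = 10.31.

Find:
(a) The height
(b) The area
(a) The height splits the triangle into two 30-60-90 halves: h = s·√3/2 = 10.31·1.73205/2 ≈ 17.8574/2 ≈ 8.92872
(b) Area = (√3/4)·s² = (√3/4)·10.31² = (√3/4)·106.2961 ≈ 0.433013·106.2961 ≈ 46.0276

Height = 8.929, Area = 46.03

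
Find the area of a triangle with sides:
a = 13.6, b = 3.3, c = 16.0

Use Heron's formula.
s = (13.6 + 3.3 + 16.0)/2 = 32.9/2 = 16.45
s − a = 2.85, s − b = 13.15, s − c = 0.45
s(s−a)(s−b)(s−c) = 16.45·2.85·13.15·0.45 ≈ 277.427
Area = √277.427 ≈ 16.6561

Area = 16.66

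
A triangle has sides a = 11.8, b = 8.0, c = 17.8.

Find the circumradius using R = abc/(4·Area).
First find the area with Heron's formula.
s = (11.8 + 8.0 + 17.8)/2 = 18.8
Area = √(s(s−a)(s−b)(s−c)) = √(18.8·7·10.8·1) ≈ √1421.28 ≈ 37.6999
abc = 11.8·8.0·17.8 = 1680.32
R = abc/(4·Area) ≈ 1680.32/(4·37.6999) = 1680.32/150.799 ≈ 11.1427

R = 11.14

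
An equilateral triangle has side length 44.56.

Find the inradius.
r = Area/s with s the semi-perimeter.
Area = (√3/4)·44.56² = (√3/4)·1985.5936 ≈ 0.433013·1985.5936 ≈ 859.787
s = 3·44.56/2 = 66.84
r ≈ 859.787/66.84 ≈ 12.8634
(Equivalently r = side/(2√3) = 44.56/3.4641 ≈ 12.8634.)

r = 12.86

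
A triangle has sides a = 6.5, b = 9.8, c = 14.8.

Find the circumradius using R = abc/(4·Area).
First find the area with Heron's formula.
s = (6.5 + 9.8 + 14.8)/2 = 15.55
Area = √(s(s−a)(s−b)(s−c)) = √(15.55·9.05·5.75·0.75) ≈ √606.887 ≈ 24.6351
abc = 6.5·9.8·14.8 = 942.76
R = abc/(4·Area) ≈ 942.76/(4·24.6351) = 942.76/98.5403 ≈ 9.56725

R = 9.567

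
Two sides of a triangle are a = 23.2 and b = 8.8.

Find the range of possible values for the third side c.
Triangle inequality: |a − b| < c < a + b
|a − b| = |23.2 − 8.8| = 14.4
a + b = 23.2 + 8.8 = 32

14.4 < c < 32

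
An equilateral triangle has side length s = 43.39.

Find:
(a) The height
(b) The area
(a) The height splits the triangle into two 30-60-90 halves: h = s·√3/2 = 43.39·1.73205/2 ≈ 75.1537/2 ≈ 37.5768
(b) Area = (√3/4)·s² = (√3/4)·43.39² = (√3/4)·1882.6921 ≈ 0.433013·1882.6921 ≈ 815.23

Height = 37.58, Area = 815.2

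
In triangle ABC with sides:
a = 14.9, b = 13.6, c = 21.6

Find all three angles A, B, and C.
Law of cosines for each angle (a² = 222.01, b² = 184.96, c² = 466.56):
cos(A) = (b² + c² − a²)/(2bc) = (184.96 + 466.56 − 222.01)/(2·13.6·21.6) = 429.51/587.52 ≈ 0.731056  ⇒  A ≈ 43.025°
cos(B) = (a² + c² − b²)/(2ac) = (222.01 + 466.56 − 184.96)/(2·14.9·21.6) = 503.61/643.68 ≈ 0.782392  ⇒  B ≈ 38.5199°
cos(C) = (a² + b² − c²)/(2ab) = (222.01 + 184.96 − 466.56)/(2·14.9·13.6) = -59.59/405.28 ≈ -0.147034  ⇒  C ≈ 98.4551°
Check: A + B + C ≈ 180°

A = 43.03°, B = 38.52°, C = 98.46°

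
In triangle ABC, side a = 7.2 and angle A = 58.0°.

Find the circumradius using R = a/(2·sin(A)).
R = a/(2·sin(A)) = 7.2/(2·sin(58.0°))
sin(58.0°) ≈ 0.848048
R ≈ 7.2/(2·0.848048) = 7.2/1.6961 ≈ 4.24504

R = 4.245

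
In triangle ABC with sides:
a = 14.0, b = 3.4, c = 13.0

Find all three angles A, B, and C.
Law of cosines for each angle (a² = 196, b² = 11.56, c² = 169):
cos(A) = (b² + c² − a²)/(2bc) = (11.56 + 169 − 196)/(2·3.4·13.0) = -15.44/88.4 ≈ -0.174661  ⇒  A ≈ 100.059°
cos(B) = (a² + c² − b²)/(2ac) = (196 + 169 − 11.56)/(2·14.0·13.0) = 353.44/364 ≈ 0.970989  ⇒  B ≈ 13.8349°
cos(C) = (a² + b² − c²)/(2ab) = (196 + 11.56 − 169)/(2·14.0·3.4) = 38.56/95.2 ≈ 0.405042  ⇒  C ≈ 66.1062°
Check: A + B + C ≈ 180°

A = 100.1°, B = 13.83°, C = 66.11°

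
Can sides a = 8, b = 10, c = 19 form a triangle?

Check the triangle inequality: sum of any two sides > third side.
a + b vs c: 8 + 10 = 18 ≤ 19  ✗
a + c vs b: 8 + 19 = 27 > 10  ✓
b + c vs a: 10 + 19 = 29 > 8  ✓

No: 8 + 10 = 18 is not > 19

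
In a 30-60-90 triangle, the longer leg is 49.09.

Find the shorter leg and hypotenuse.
In a 30-60-90 triangle the sides are in ratio 1 : √3 : 2, so short leg = long leg/√3 and hypotenuse = 2·(short leg).
Short leg = 49.09/√3 ≈ 49.09/1.73205 ≈ 28.3421
Hypotenuse = 2·28.3421 ≈ 56.6842

Short leg = 28.34, Hypotenuse = 56.68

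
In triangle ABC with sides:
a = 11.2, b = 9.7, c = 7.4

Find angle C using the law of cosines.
c² = a² + b² − 2ab·cos(C)  ⇒  cos(C) = (a² + b² − c²)/(2ab)
cos(C) = (11.2² + 9.7² − 7.4²)/(2·11.2·9.7) = (125.44 + 94.09 − 54.76)/217.28 = 164.77/217.28 ≈ 0.75833
C = arccos(0.75833) ≈ 40.6828°

C = 40.68°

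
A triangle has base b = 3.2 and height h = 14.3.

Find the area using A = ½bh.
A = ½·b·h = ½·3.2·14.3 = ½·45.76 = 22.88

Area = 22.88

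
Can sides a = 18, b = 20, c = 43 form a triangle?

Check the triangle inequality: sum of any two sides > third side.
a + b vs c: 18 + 20 = 38 ≤ 43  ✗
a + c vs b: 18 + 43 = 61 > 20  ✓
b + c vs a: 20 + 43 = 63 > 18  ✓

No: 18 + 20 = 38 is not > 43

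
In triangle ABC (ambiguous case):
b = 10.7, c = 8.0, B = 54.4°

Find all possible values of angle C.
b/sin(B) = c/sin(C)  ⇒  sin(C) = c·sin(B)/b = 8.0·sin(54.4°)/10.7
sin(54.4°) ≈ 0.813101
sin(C) ≈ 8.0·0.813101/10.7 ≈ 6.50481/10.7 ≈ 0.607926
Candidate 1: C₁ = arcsin(0.607926) ≈ 37.4397°  →  A = 180° − 54.4° − 37.4397° ≈ 88.1603° > 0, valid
Candidate 2: C₂ = 180° − C₁ ≈ 142.56°  →  A = 180° − 54.4° − 142.56° ≈ -16.9603° ≤ 0, not a valid triangle

C = 37.44° (one solution)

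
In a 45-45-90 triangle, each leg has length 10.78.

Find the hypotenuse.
In a 45-45-90 triangle the sides are in ratio 1 : 1 : √2, so hypotenuse = leg·√2.
Hypotenuse = 10.78·√2 ≈ 10.78·1.41421 ≈ 15.2452

Hypotenuse = 10.78√2 = 15.25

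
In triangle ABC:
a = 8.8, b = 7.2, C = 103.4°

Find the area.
Two sides and the included angle (SAS): A = ½·a·b·sin(C) = ½·8.8·7.2·sin(103.4°)
sin(103.4°) ≈ 0.972776
A ≈ ½·63.36·0.972776 = 31.68·0.972776 ≈ 30.8175

Area = 30.82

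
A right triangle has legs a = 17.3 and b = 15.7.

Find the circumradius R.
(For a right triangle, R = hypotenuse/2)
Hypotenuse c = √(a² + b²) = √(299.29 + 246.49) = √545.78 ≈ 23.3619
R = c/2 ≈ 23.3619/2 ≈ 11.681

R = 11.68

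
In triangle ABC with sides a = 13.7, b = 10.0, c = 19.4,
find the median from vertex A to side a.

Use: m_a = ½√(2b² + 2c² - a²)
m_a = ½√(2·10.0² + 2·19.4² − 13.7²) = ½√(2·100 + 2·376.36 − 187.69) = ½√(200 + 752.72 − 187.69) = ½√765.03
√765.03 ≈ 27.6592, so m_a ≈ 13.8296

m_a = 13.83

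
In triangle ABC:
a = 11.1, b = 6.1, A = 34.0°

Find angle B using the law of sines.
a/sin(A) = b/sin(B)  ⇒  sin(B) = b·sin(A)/a = 6.1·sin(34.0°)/11.1
sin(34.0°) ≈ 0.559193
sin(B) ≈ 6.1·0.559193/11.1 ≈ 3.41108/11.1 ≈ 0.307304
B = arcsin(0.307304) ≈ 17.8968°
(Since b ≤ a we need B ≤ A, so the obtuse alternative 180° − 17.8968° ≈ 162.103° is rejected.)

B = 17.9°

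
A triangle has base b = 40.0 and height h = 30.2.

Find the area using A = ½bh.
A = ½·b·h = ½·40.0·30.2 = ½·1208 = 604

Area = 604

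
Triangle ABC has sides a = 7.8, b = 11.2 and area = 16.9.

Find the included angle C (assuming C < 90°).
Area = ½·a·b·sin(C)  ⇒  sin(C) = 2·Area/(a·b) = 2·16.9/(7.8·11.2) = 33.8/87.36 ≈ 0.386905
C = arcsin(0.386905) ≈ 22.762° (taking the acute solution since C < 90°)

C = 22.76°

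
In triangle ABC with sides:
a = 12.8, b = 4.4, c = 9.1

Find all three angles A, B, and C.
Law of cosines for each angle (a² = 163.84, b² = 19.36, c² = 82.81):
cos(A) = (b² + c² − a²)/(2bc) = (19.36 + 82.81 − 163.84)/(2·4.4·9.1) = -61.67/80.08 ≈ -0.770105  ⇒  A ≈ 140.363°
cos(B) = (a² + c² − b²)/(2ac) = (163.84 + 82.81 − 19.36)/(2·12.8·9.1) = 227.29/232.96 ≈ 0.975661  ⇒  B ≈ 12.667°
cos(C) = (a² + b² − c²)/(2ab) = (163.84 + 19.36 − 82.81)/(2·12.8·4.4) = 100.39/112.64 ≈ 0.891246  ⇒  C ≈ 26.9697°
Check: A + B + C ≈ 180°

A = 140.4°, B = 12.67°, C = 26.97°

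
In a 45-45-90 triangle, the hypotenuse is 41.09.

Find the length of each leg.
In a 45-45-90 triangle hypotenuse = leg·√2, so leg = hypotenuse/√2.
Leg = 41.09/√2 ≈ 41.09/1.41421 ≈ 29.055

Each leg = 29.06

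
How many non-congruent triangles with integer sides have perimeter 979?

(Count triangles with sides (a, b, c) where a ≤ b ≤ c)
Let a ≤ b ≤ c with a + b + c = 979. The only binding inequality is a + b > c, i.e. 979 − c > c, so c < 979/2; and c ≥ 979/3 since c is the largest side.
So 327 ≤ c ≤ 489. For each c, b runs from ⌈(979 − c)/2⌉ up to c (then a = 979 − b − c satisfies 1 ≤ a ≤ b automatically), giving c − ⌈(979 − c)/2⌉ + 1 choices.
Summing over c: 2 + 3 + 5 + 6 + … + 243 + 245  (163 terms, c = 327, …, 489) = 20090
Check (closed form: nearest integer to p²/48 for even p, (p+3)²/48 for odd p): (979+3)²/48 = 982²/48 = 964324/48 ≈ 20090.08 → 20090

20090 triangles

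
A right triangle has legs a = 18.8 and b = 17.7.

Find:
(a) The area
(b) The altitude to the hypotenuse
(a) The legs are perpendicular, so Area = ½·a·b = ½·18.8·17.7 = ½·332.76 = 166.38
(b) Hypotenuse c = √(a² + b²) = √(353.44 + 313.29) = √666.73 ≈ 25.8211
    Area = ½·c·h_c  ⇒  h_c = 2·Area/c = 332.76/25.8211 ≈ 12.8871

Area = 166.38, h_c = 12.89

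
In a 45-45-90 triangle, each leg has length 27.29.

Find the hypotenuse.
In a 45-45-90 triangle the sides are in ratio 1 : 1 : √2, so hypotenuse = leg·√2.
Hypotenuse = 27.29·√2 ≈ 27.29·1.41421 ≈ 38.5939

Hypotenuse = 27.29√2 = 38.59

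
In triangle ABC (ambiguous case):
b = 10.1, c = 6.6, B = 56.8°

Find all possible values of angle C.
b/sin(B) = c/sin(C)  ⇒  sin(C) = c·sin(B)/b = 6.6·sin(56.8°)/10.1
sin(56.8°) ≈ 0.836764
sin(C) ≈ 6.6·0.836764/10.1 ≈ 5.52264/10.1 ≈ 0.546796
Candidate 1: C₁ = arcsin(0.546796) ≈ 33.1475°  →  A = 180° − 56.8° − 33.1475° ≈ 90.0525° > 0, valid
Candidate 2: C₂ = 180° − C₁ ≈ 146.852°  →  A = 180° − 56.8° − 146.852° ≈ -23.6525° ≤ 0, not a valid triangle

C = 33.15° (one solution)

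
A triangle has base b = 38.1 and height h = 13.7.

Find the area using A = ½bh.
A = ½·b·h = ½·38.1·13.7 = ½·521.97 = 260.985

Area = 260.985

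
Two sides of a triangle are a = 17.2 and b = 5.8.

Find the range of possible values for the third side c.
Triangle inequality: |a − b| < c < a + b
|a − b| = |17.2 − 5.8| = 11.4
a + b = 17.2 + 5.8 = 23

11.4 < c < 23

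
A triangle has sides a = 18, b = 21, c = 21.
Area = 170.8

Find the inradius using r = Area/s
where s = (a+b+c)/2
s = (18 + 21 + 21)/2 = 60/2 = 30
r = Area/s = 170.8/30 ≈ 5.69333

r = 5.693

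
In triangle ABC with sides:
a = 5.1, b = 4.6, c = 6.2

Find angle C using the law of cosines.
c² = a² + b² − 2ab·cos(C)  ⇒  cos(C) = (a² + b² − c²)/(2ab)
cos(C) = (5.1² + 4.6² − 6.2²)/(2·5.1·4.6) = (26.01 + 21.16 − 38.44)/46.92 = 8.73/46.92 ≈ 0.186061
C = arccos(0.186061) ≈ 79.277°

C = 79.28°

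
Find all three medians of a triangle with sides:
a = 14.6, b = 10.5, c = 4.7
Median formula: m_a = ½√(2b² + 2c² − a²) (and cyclically). a² = 213.16, b² = 110.25, c² = 22.09.
m_a = ½√(2·110.25 + 2·22.09 − 213.16) = ½√51.52 ≈ ½·7.17774 ≈ 3.58887
m_b = ½√(2·213.16 + 2·22.09 − 110.25) = ½√360.25 ≈ ½·18.9803 ≈ 9.49013
m_c = ½√(2·213.16 + 2·110.25 − 22.09) = ½√624.73 ≈ ½·24.9946 ≈ 12.4973

m_a = 3.589, m_b = 9.49, m_c = 12.5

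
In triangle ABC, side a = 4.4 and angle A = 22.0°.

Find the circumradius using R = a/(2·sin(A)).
R = a/(2·sin(A)) = 4.4/(2·sin(22.0°))
sin(22.0°) ≈ 0.374607
R ≈ 4.4/(2·0.374607) = 4.4/0.749213 ≈ 5.87283

R = 5.873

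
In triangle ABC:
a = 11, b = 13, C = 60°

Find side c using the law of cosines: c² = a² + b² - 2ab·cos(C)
c² = 11² + 13² − 2·11·13·cos(60°)
cos(60°) ≈ 0.5
c² ≈ 121 + 169 − 286·(0.5) ≈ 290 − 143 ≈ 147
c ≈ √147 ≈ 12.1244

c = 12.12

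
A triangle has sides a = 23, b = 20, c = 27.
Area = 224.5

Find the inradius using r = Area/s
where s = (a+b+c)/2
s = (23 + 20 + 27)/2 = 70/2 = 35
r = Area/s = 224.5/35 ≈ 6.41429

r = 6.414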